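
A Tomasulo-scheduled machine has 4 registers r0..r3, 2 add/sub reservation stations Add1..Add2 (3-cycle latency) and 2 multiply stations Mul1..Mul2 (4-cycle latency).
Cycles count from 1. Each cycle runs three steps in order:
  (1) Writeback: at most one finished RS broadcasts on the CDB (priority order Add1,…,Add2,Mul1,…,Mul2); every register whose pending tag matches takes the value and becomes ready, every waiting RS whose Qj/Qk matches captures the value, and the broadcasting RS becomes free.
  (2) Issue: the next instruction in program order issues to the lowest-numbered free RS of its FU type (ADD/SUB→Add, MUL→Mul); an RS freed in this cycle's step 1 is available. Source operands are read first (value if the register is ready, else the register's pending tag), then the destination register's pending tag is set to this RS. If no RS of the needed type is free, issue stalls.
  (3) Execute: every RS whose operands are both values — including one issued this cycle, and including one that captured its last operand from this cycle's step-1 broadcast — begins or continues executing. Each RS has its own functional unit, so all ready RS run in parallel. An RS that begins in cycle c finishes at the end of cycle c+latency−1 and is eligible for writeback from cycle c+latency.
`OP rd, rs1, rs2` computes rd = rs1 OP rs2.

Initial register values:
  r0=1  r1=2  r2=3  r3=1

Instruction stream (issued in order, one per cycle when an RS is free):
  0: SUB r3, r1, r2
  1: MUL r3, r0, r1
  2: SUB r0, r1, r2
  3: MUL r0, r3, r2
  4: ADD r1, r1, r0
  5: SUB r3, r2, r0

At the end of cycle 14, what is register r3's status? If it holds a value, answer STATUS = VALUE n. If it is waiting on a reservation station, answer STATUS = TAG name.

  c1: issue SUB r3<-Add1  regs: r0:1,r1:2,r2:3,r3:Add1
  c2: issue MUL r3<-Mul1  regs: r0:1,r1:2,r2:3,r3:Mul1
  c3: issue SUB r0<-Add2  regs: r0:Add2,r1:2,r2:3,r3:Mul1
  c4: CDB Add1=-1; issue MUL r0<-Mul2  regs: r0:Mul2,r1:2,r2:3,r3:Mul1
  c5: issue ADD r1<-Add1  regs: r0:Mul2,r1:Add1,r2:3,r3:Mul1
  c6: CDB Add2=-1; issue SUB r3<-Add2  regs: r0:Mul2,r1:Add1,r2:3,r3:Add2
  c7: CDB Mul1=2  regs: r0:Mul2,r1:Add1,r2:3,r3:Add2
  c8: -  regs: r0:Mul2,r1:Add1,r2:3,r3:Add2
  c9: -  regs: r0:Mul2,r1:Add1,r2:3,r3:Add2
  c10: -  regs: r0:Mul2,r1:Add1,r2:3,r3:Add2
  c11: CDB Mul2=6  regs: r0:6,r1:Add1,r2:3,r3:Add2
  c12: -  regs: r0:6,r1:Add1,r2:3,r3:Add2
  c13: -  regs: r0:6,r1:Add1,r2:3,r3:Add2
  c14: CDB Add1=8  regs: r0:6,r1:8,r2:3,r3:Add2

STATUS = TAG Add2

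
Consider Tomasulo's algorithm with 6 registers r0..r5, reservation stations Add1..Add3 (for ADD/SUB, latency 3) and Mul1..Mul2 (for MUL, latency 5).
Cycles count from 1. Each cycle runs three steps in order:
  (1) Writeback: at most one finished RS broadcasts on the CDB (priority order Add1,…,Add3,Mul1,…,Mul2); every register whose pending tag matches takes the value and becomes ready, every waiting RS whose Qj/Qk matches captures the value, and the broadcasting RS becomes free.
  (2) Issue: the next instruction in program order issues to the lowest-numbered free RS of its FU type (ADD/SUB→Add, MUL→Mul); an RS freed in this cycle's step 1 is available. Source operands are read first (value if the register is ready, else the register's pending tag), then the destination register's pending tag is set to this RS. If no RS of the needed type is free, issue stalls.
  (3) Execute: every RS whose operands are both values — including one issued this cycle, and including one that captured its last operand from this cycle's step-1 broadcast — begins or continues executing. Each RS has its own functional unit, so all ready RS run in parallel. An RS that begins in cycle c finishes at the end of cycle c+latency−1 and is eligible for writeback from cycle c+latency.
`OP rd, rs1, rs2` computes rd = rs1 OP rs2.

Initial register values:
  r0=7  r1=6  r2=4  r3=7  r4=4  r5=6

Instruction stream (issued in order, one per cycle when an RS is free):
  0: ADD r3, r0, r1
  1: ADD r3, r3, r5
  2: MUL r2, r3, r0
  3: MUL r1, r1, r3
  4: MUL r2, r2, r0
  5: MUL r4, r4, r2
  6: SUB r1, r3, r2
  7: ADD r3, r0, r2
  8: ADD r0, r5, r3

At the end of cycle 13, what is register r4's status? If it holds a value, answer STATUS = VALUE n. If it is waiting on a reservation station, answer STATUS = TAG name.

STATUS = TAG Mul2

  c1: issue ADD r3<-Add1  regs: r0:7,r1:6,r2:4,r3:Add1,r4:4,r5:6
  c2: issue ADD r3<-Add2  regs: r0:7,r1:6,r2:4,r3:Add2,r4:4,r5:6
  c3: issue MUL r2<-Mul1  regs: r0:7,r1:6,r2:Mul1,r3:Add2,r4:4,r5:6
  c4: CDB Add1=13; issue MUL r1<-Mul2  regs: r0:7,r1:Mul2,r2:Mul1,r3:Add2,r4:4,r5:6
  c5: stall  regs: r0:7,r1:Mul2,r2:Mul1,r3:Add2,r4:4,r5:6
  c6: stall  regs: r0:7,r1:Mul2,r2:Mul1,r3:Add2,r4:4,r5:6
  c7: CDB Add2=19; stall  regs: r0:7,r1:Mul2,r2:Mul1,r3:19,r4:4,r5:6
  c8: stall  regs: r0:7,r1:Mul2,r2:Mul1,r3:19,r4:4,r5:6
  c9: stall  regs: r0:7,r1:Mul2,r2:Mul1,r3:19,r4:4,r5:6
  c10: stall  regs: r0:7,r1:Mul2,r2:Mul1,r3:19,r4:4,r5:6
  c11: stall  regs: r0:7,r1:Mul2,r2:Mul1,r3:19,r4:4,r5:6
  c12: CDB Mul1=133; issue MUL r2<-Mul1  regs: r0:7,r1:Mul2,r2:Mul1,r3:19,r4:4,r5:6
  c13: CDB Mul2=114; issue MUL r4<-Mul2  regs: r0:7,r1:114,r2:Mul1,r3:19,r4:Mul2,r5:6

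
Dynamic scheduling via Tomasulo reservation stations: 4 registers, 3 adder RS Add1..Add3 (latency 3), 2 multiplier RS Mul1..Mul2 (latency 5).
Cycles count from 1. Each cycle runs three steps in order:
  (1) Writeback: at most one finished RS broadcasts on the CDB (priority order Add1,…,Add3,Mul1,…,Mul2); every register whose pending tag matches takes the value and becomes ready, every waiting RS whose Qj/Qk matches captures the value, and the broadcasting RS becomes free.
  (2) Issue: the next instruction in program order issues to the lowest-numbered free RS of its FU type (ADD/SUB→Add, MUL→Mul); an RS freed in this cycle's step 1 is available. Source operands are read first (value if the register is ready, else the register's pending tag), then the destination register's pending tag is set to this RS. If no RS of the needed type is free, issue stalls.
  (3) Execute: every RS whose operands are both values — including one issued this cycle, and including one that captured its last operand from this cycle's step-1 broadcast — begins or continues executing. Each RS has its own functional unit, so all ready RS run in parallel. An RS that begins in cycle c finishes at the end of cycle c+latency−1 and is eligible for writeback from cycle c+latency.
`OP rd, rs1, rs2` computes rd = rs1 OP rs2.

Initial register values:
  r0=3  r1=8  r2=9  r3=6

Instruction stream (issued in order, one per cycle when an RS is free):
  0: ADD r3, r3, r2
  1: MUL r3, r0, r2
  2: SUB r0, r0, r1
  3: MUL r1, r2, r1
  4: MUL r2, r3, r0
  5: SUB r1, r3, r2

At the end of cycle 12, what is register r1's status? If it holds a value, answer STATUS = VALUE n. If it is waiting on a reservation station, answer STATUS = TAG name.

STATUS = TAG Add1

c1: issue ADD r3<-Add1 | r0:3,r1:8,r2:9,r3:Add1
c2: issue MUL r3<-Mul1 | r0:3,r1:8,r2:9,r3:Mul1
c3: issue SUB r0<-Add2 | r0:Add2,r1:8,r2:9,r3:Mul1
c4: CDB Add1=15; issue MUL r1<-Mul2 | r0:Add2,r1:Mul2,r2:9,r3:Mul1
c5: stall | r0:Add2,r1:Mul2,r2:9,r3:Mul1
c6: CDB Add2=-5; stall | r0:-5,r1:Mul2,r2:9,r3:Mul1
c7: CDB Mul1=27; issue MUL r2<-Mul1 | r0:-5,r1:Mul2,r2:Mul1,r3:27
c8: issue SUB r1<-Add1 | r0:-5,r1:Add1,r2:Mul1,r3:27
c9: CDB Mul2=72 | r0:-5,r1:Add1,r2:Mul1,r3:27
c10: - | r0:-5,r1:Add1,r2:Mul1,r3:27
c11: - | r0:-5,r1:Add1,r2:Mul1,r3:27
c12: CDB Mul1=-135 | r0:-5,r1:Add1,r2:-135,r3:27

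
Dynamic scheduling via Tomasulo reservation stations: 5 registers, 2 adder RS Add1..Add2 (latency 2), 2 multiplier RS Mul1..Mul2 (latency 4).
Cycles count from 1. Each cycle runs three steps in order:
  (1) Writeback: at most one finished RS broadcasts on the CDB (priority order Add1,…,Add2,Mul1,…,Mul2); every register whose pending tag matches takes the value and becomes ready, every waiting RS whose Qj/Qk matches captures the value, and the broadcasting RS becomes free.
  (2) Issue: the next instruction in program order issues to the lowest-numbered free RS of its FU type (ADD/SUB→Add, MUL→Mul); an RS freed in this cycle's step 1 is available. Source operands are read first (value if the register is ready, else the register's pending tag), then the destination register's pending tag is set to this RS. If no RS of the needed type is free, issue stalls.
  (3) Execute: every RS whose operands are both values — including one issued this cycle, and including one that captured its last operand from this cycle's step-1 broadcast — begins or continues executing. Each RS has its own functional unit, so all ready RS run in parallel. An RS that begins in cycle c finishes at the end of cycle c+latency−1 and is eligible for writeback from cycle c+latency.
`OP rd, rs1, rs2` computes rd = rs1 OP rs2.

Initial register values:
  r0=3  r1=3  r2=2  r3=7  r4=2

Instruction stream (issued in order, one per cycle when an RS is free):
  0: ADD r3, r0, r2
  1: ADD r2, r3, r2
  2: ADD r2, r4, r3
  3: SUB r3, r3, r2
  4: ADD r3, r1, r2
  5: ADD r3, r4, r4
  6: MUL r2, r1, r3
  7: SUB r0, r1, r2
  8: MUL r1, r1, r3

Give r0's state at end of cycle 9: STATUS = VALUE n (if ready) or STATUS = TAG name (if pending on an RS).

STATUS = TAG Add1

  c1: issue ADD r3<-Add1  regs: r0:3,r1:3,r2:2,r3:Add1,r4:2
  c2: issue ADD r2<-Add2  regs: r0:3,r1:3,r2:Add2,r3:Add1,r4:2
  c3: CDB Add1=5; issue ADD r2<-Add1  regs: r0:3,r1:3,r2:Add1,r3:5,r4:2
  c4: stall  regs: r0:3,r1:3,r2:Add1,r3:5,r4:2
  c5: CDB Add1=7; issue SUB r3<-Add1  regs: r0:3,r1:3,r2:7,r3:Add1,r4:2
  c6: CDB Add2=7; issue ADD r3<-Add2  regs: r0:3,r1:3,r2:7,r3:Add2,r4:2
  c7: CDB Add1=-2; issue ADD r3<-Add1  regs: r0:3,r1:3,r2:7,r3:Add1,r4:2
  c8: CDB Add2=10; issue MUL r2<-Mul1  regs: r0:3,r1:3,r2:Mul1,r3:Add1,r4:2
  c9: CDB Add1=4; issue SUB r0<-Add1  regs: r0:Add1,r1:3,r2:Mul1,r3:4,r4:2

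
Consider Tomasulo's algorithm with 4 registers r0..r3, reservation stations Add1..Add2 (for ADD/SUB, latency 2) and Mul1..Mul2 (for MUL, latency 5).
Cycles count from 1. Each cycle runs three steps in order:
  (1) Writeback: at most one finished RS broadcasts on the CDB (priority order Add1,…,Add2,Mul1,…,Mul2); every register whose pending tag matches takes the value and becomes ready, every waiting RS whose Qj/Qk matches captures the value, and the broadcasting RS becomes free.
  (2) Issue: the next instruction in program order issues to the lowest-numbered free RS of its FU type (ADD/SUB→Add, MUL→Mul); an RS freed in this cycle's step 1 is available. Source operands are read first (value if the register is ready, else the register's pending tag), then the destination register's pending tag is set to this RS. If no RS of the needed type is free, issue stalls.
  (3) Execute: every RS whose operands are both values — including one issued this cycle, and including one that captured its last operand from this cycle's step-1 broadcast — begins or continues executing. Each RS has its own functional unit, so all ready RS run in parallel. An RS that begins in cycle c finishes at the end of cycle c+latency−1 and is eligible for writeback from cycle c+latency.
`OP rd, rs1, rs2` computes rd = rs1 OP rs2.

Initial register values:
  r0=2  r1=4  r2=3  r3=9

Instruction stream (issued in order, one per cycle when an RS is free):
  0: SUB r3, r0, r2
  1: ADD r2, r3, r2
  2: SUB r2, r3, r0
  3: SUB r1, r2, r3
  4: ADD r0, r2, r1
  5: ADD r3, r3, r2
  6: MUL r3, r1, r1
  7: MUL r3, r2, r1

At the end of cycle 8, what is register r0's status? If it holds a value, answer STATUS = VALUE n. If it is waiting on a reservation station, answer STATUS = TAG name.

STATUS = TAG Add2

cycle 1: issue SUB r3<-Add1 // r0:2,r1:4,r2:3,r3:Add1
cycle 2: issue ADD r2<-Add2 // r0:2,r1:4,r2:Add2,r3:Add1
cycle 3: CDB Add1=-1; issue SUB r2<-Add1 // r0:2,r1:4,r2:Add1,r3:-1
cycle 4: stall // r0:2,r1:4,r2:Add1,r3:-1
cycle 5: CDB Add1=-3; issue SUB r1<-Add1 // r0:2,r1:Add1,r2:-3,r3:-1
cycle 6: CDB Add2=2; issue ADD r0<-Add2 // r0:Add2,r1:Add1,r2:-3,r3:-1
cycle 7: CDB Add1=-2; issue ADD r3<-Add1 // r0:Add2,r1:-2,r2:-3,r3:Add1
cycle 8: issue MUL r3<-Mul1 // r0:Add2,r1:-2,r2:-3,r3:Mul1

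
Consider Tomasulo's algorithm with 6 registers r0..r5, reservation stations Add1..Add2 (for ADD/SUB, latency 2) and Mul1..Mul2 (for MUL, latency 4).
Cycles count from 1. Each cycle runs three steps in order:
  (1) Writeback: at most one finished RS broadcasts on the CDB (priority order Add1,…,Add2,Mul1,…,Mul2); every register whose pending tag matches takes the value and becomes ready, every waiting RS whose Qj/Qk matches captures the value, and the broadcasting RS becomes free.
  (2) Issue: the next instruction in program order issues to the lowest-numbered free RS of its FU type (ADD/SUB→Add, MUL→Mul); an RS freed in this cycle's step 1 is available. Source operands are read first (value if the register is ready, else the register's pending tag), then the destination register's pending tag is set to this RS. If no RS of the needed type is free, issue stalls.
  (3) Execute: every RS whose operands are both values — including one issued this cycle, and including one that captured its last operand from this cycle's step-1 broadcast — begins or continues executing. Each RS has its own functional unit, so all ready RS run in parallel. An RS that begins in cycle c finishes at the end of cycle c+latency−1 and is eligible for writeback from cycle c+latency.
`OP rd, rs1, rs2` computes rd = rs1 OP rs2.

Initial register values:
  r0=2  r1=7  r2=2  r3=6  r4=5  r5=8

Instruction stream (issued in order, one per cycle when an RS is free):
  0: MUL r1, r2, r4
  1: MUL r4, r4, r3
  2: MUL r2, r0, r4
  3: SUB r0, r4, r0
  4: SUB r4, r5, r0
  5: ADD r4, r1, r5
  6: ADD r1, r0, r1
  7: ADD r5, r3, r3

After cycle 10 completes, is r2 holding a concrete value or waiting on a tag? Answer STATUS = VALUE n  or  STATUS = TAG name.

STATUS = TAG Mul1

c1: issue MUL r1<-Mul1 | r0:2,r1:Mul1,r2:2,r3:6,r4:5,r5:8
c2: issue MUL r4<-Mul2 | r0:2,r1:Mul1,r2:2,r3:6,r4:Mul2,r5:8
c3: stall | r0:2,r1:Mul1,r2:2,r3:6,r4:Mul2,r5:8
c4: stall | r0:2,r1:Mul1,r2:2,r3:6,r4:Mul2,r5:8
c5: CDB Mul1=10; issue MUL r2<-Mul1 | r0:2,r1:10,r2:Mul1,r3:6,r4:Mul2,r5:8
c6: CDB Mul2=30; issue SUB r0<-Add1 | r0:Add1,r1:10,r2:Mul1,r3:6,r4:30,r5:8
c7: issue SUB r4<-Add2 | r0:Add1,r1:10,r2:Mul1,r3:6,r4:Add2,r5:8
c8: CDB Add1=28; issue ADD r4<-Add1 | r0:28,r1:10,r2:Mul1,r3:6,r4:Add1,r5:8
c9: stall | r0:28,r1:10,r2:Mul1,r3:6,r4:Add1,r5:8
c10: CDB Add1=18; issue ADD r1<-Add1 | r0:28,r1:Add1,r2:Mul1,r3:6,r4:18,r5:8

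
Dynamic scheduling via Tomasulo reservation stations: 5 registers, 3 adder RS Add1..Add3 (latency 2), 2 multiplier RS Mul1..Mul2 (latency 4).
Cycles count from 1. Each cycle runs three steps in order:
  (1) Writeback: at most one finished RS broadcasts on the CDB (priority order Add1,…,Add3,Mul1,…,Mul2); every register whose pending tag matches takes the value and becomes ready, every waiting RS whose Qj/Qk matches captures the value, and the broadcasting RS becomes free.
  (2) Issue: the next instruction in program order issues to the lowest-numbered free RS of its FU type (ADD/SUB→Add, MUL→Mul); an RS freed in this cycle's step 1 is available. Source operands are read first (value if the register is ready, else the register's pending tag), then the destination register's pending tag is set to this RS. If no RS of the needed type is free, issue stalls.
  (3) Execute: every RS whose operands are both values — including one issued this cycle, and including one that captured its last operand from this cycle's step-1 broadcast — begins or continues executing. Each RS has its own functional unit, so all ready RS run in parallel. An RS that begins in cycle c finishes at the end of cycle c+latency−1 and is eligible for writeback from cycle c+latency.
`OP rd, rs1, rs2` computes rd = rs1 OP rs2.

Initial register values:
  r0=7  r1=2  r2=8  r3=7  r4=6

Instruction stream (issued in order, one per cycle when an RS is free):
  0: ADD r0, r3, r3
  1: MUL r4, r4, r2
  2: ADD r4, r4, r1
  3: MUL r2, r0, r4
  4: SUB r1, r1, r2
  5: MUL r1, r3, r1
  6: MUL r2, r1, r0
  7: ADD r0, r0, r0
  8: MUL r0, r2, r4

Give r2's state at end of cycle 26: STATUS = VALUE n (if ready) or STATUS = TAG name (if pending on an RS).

c1: issue ADD r0<-Add1 | r0:Add1,r1:2,r2:8,r3:7,r4:6
c2: issue MUL r4<-Mul1 | r0:Add1,r1:2,r2:8,r3:7,r4:Mul1
c3: CDB Add1=14; issue ADD r4<-Add1 | r0:14,r1:2,r2:8,r3:7,r4:Add1
c4: issue MUL r2<-Mul2 | r0:14,r1:2,r2:Mul2,r3:7,r4:Add1
c5: issue SUB r1<-Add2 | r0:14,r1:Add2,r2:Mul2,r3:7,r4:Add1
c6: CDB Mul1=48; issue MUL r1<-Mul1 | r0:14,r1:Mul1,r2:Mul2,r3:7,r4:Add1
c7: stall | r0:14,r1:Mul1,r2:Mul2,r3:7,r4:Add1
c8: CDB Add1=50; stall | r0:14,r1:Mul1,r2:Mul2,r3:7,r4:50
c9: stall | r0:14,r1:Mul1,r2:Mul2,r3:7,r4:50
c10: stall | r0:14,r1:Mul1,r2:Mul2,r3:7,r4:50
c11: stall | r0:14,r1:Mul1,r2:Mul2,r3:7,r4:50
c12: CDB Mul2=700; issue MUL r2<-Mul2 | r0:14,r1:Mul1,r2:Mul2,r3:7,r4:50
c13: issue ADD r0<-Add1 | r0:Add1,r1:Mul1,r2:Mul2,r3:7,r4:50
c14: CDB Add2=-698; stall | r0:Add1,r1:Mul1,r2:Mul2,r3:7,r4:50
c15: CDB Add1=28; stall | r0:28,r1:Mul1,r2:Mul2,r3:7,r4:50
c16: stall | r0:28,r1:Mul1,r2:Mul2,r3:7,r4:50
c17: stall | r0:28,r1:Mul1,r2:Mul2,r3:7,r4:50
c18: CDB Mul1=-4886; issue MUL r0<-Mul1 | r0:Mul1,r1:-4886,r2:Mul2,r3:7,r4:50
c19: - | r0:Mul1,r1:-4886,r2:Mul2,r3:7,r4:50
c20: - | r0:Mul1,r1:-4886,r2:Mul2,r3:7,r4:50
c21: - | r0:Mul1,r1:-4886,r2:Mul2,r3:7,r4:50
c22: CDB Mul2=-68404 | r0:Mul1,r1:-4886,r2:-68404,r3:7,r4:50
c23: - | r0:Mul1,r1:-4886,r2:-68404,r3:7,r4:50
c24: - | r0:Mul1,r1:-4886,r2:-68404,r3:7,r4:50
c25: - | r0:Mul1,r1:-4886,r2:-68404,r3:7,r4:50
c26: CDB Mul1=-3420200 | r0:-3420200,r1:-4886,r2:-68404,r3:7,r4:50

STATUS = VALUE -68404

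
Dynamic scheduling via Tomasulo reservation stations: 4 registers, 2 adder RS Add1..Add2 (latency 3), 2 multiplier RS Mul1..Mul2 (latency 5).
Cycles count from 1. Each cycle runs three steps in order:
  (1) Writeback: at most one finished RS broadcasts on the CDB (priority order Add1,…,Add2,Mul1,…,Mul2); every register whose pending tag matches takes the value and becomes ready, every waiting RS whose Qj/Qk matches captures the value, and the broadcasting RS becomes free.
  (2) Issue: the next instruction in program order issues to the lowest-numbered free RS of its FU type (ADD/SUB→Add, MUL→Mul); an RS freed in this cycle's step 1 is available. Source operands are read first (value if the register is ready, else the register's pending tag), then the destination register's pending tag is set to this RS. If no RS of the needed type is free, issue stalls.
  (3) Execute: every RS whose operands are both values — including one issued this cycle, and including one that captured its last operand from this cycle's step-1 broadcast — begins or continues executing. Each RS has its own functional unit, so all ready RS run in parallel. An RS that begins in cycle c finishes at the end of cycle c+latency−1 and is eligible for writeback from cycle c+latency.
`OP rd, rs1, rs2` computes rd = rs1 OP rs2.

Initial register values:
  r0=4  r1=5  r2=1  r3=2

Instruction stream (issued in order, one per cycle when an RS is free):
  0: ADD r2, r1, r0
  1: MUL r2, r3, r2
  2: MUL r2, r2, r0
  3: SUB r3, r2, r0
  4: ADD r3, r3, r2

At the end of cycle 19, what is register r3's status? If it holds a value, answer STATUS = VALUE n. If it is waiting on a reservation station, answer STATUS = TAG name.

  c1: issue ADD r2<-Add1  regs: r0:4,r1:5,r2:Add1,r3:2
  c2: issue MUL r2<-Mul1  regs: r0:4,r1:5,r2:Mul1,r3:2
  c3: issue MUL r2<-Mul2  regs: r0:4,r1:5,r2:Mul2,r3:2
  c4: CDB Add1=9; issue SUB r3<-Add1  regs: r0:4,r1:5,r2:Mul2,r3:Add1
  c5: issue ADD r3<-Add2  regs: r0:4,r1:5,r2:Mul2,r3:Add2
  c6: -  regs: r0:4,r1:5,r2:Mul2,r3:Add2
  c7: -  regs: r0:4,r1:5,r2:Mul2,r3:Add2
  c8: -  regs: r0:4,r1:5,r2:Mul2,r3:Add2
  c9: CDB Mul1=18  regs: r0:4,r1:5,r2:Mul2,r3:Add2
  c10: -  regs: r0:4,r1:5,r2:Mul2,r3:Add2
  c11: -  regs: r0:4,r1:5,r2:Mul2,r3:Add2
  c12: -  regs: r0:4,r1:5,r2:Mul2,r3:Add2
  c13: -  regs: r0:4,r1:5,r2:Mul2,r3:Add2
  c14: CDB Mul2=72  regs: r0:4,r1:5,r2:72,r3:Add2
  c15: -  regs: r0:4,r1:5,r2:72,r3:Add2
  c16: -  regs: r0:4,r1:5,r2:72,r3:Add2
  c17: CDB Add1=68  regs: r0:4,r1:5,r2:72,r3:Add2
  c18: -  regs: r0:4,r1:5,r2:72,r3:Add2
  c19: -  regs: r0:4,r1:5,r2:72,r3:Add2

STATUS = TAG Add2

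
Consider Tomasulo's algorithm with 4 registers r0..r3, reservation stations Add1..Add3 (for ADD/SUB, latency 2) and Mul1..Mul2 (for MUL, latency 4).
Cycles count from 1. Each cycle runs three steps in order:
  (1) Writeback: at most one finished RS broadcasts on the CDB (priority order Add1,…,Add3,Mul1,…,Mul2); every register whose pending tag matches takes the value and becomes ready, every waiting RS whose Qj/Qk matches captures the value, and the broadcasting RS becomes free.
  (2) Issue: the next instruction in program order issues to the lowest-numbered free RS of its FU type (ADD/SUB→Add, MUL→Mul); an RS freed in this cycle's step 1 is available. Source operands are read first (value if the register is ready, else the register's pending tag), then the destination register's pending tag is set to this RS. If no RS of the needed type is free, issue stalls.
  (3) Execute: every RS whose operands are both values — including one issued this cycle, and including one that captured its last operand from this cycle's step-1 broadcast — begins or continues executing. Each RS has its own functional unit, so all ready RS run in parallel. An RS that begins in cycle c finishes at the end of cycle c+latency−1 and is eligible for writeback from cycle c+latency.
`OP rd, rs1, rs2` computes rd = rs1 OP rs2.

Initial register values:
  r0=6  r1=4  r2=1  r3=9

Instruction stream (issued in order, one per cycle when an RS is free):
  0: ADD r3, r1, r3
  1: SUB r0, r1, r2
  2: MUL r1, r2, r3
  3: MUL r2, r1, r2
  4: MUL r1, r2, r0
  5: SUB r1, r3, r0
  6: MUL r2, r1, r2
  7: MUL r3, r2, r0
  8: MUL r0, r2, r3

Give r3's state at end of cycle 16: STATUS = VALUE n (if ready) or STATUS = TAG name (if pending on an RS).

cycle 1: issue ADD r3<-Add1 // r0:6,r1:4,r2:1,r3:Add1
cycle 2: issue SUB r0<-Add2 // r0:Add2,r1:4,r2:1,r3:Add1
cycle 3: CDB Add1=13; issue MUL r1<-Mul1 // r0:Add2,r1:Mul1,r2:1,r3:13
cycle 4: CDB Add2=3; issue MUL r2<-Mul2 // r0:3,r1:Mul1,r2:Mul2,r3:13
cycle 5: stall // r0:3,r1:Mul1,r2:Mul2,r3:13
cycle 6: stall // r0:3,r1:Mul1,r2:Mul2,r3:13
cycle 7: CDB Mul1=13; issue MUL r1<-Mul1 // r0:3,r1:Mul1,r2:Mul2,r3:13
cycle 8: issue SUB r1<-Add1 // r0:3,r1:Add1,r2:Mul2,r3:13
cycle 9: stall // r0:3,r1:Add1,r2:Mul2,r3:13
cycle 10: CDB Add1=10; stall // r0:3,r1:10,r2:Mul2,r3:13
cycle 11: CDB Mul2=13; issue MUL r2<-Mul2 // r0:3,r1:10,r2:Mul2,r3:13
cycle 12: stall // r0:3,r1:10,r2:Mul2,r3:13
cycle 13: stall // r0:3,r1:10,r2:Mul2,r3:13
cycle 14: stall // r0:3,r1:10,r2:Mul2,r3:13
cycle 15: CDB Mul1=39; issue MUL r3<-Mul1 // r0:3,r1:10,r2:Mul2,r3:Mul1
cycle 16: CDB Mul2=130; issue MUL r0<-Mul2 // r0:Mul2,r1:10,r2:130,r3:Mul1

STATUS = TAG Mul1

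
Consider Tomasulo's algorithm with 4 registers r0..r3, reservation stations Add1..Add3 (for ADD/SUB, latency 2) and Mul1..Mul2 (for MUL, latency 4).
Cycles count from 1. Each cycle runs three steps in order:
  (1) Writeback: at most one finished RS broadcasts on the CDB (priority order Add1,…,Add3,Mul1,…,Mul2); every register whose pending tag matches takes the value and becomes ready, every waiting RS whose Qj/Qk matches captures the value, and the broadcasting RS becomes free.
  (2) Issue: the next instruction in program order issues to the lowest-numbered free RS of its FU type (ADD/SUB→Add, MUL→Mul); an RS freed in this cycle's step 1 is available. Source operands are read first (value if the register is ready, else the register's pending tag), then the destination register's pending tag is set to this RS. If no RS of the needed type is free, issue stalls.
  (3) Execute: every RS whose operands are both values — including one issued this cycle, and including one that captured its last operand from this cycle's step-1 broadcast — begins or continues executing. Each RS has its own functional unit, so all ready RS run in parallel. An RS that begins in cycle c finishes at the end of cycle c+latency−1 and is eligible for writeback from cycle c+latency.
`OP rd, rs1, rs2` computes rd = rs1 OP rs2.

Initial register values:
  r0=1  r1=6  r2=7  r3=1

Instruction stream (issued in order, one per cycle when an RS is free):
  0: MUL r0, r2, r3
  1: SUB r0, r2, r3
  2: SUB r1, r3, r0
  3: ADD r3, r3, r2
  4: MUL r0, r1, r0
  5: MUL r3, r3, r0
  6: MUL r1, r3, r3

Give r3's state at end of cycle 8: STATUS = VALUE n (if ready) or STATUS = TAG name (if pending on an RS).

STATUS = TAG Mul2

  c1: issue MUL r0<-Mul1  regs: r0:Mul1,r1:6,r2:7,r3:1
  c2: issue SUB r0<-Add1  regs: r0:Add1,r1:6,r2:7,r3:1
  c3: issue SUB r1<-Add2  regs: r0:Add1,r1:Add2,r2:7,r3:1
  c4: CDB Add1=6; issue ADD r3<-Add1  regs: r0:6,r1:Add2,r2:7,r3:Add1
  c5: CDB Mul1=7; issue MUL r0<-Mul1  regs: r0:Mul1,r1:Add2,r2:7,r3:Add1
  c6: CDB Add1=8; issue MUL r3<-Mul2  regs: r0:Mul1,r1:Add2,r2:7,r3:Mul2
  c7: CDB Add2=-5; stall  regs: r0:Mul1,r1:-5,r2:7,r3:Mul2
  c8: stall  regs: r0:Mul1,r1:-5,r2:7,r3:Mul2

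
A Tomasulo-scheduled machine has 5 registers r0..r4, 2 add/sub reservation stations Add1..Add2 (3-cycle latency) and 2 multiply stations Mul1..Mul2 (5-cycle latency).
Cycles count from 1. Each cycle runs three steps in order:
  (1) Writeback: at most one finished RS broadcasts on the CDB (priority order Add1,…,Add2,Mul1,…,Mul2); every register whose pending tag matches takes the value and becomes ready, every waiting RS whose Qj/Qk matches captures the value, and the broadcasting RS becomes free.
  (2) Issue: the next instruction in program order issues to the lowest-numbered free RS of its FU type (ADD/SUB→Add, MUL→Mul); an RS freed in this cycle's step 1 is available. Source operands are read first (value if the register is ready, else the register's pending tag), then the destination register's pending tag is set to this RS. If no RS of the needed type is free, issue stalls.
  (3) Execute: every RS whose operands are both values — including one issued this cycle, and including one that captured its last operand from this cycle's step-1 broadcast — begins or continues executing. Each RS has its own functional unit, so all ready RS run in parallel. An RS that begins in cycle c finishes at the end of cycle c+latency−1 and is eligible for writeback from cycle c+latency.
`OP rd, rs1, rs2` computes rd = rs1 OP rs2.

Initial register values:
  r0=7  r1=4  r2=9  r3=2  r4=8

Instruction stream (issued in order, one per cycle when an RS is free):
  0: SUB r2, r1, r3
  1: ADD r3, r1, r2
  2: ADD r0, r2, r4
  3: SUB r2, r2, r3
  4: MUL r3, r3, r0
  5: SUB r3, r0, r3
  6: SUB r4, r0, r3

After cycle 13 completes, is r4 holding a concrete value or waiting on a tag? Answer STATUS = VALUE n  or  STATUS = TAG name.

STATUS = TAG Add1

  c1: issue SUB r2<-Add1  regs: r0:7,r1:4,r2:Add1,r3:2,r4:8
  c2: issue ADD r3<-Add2  regs: r0:7,r1:4,r2:Add1,r3:Add2,r4:8
  c3: stall  regs: r0:7,r1:4,r2:Add1,r3:Add2,r4:8
  c4: CDB Add1=2; issue ADD r0<-Add1  regs: r0:Add1,r1:4,r2:2,r3:Add2,r4:8
  c5: stall  regs: r0:Add1,r1:4,r2:2,r3:Add2,r4:8
  c6: stall  regs: r0:Add1,r1:4,r2:2,r3:Add2,r4:8
  c7: CDB Add1=10; issue SUB r2<-Add1  regs: r0:10,r1:4,r2:Add1,r3:Add2,r4:8
  c8: CDB Add2=6; issue MUL r3<-Mul1  regs: r0:10,r1:4,r2:Add1,r3:Mul1,r4:8
  c9: issue SUB r3<-Add2  regs: r0:10,r1:4,r2:Add1,r3:Add2,r4:8
  c10: stall  regs: r0:10,r1:4,r2:Add1,r3:Add2,r4:8
  c11: CDB Add1=-4; issue SUB r4<-Add1  regs: r0:10,r1:4,r2:-4,r3:Add2,r4:Add1
  c12: -  regs: r0:10,r1:4,r2:-4,r3:Add2,r4:Add1
  c13: CDB Mul1=60  regs: r0:10,r1:4,r2:-4,r3:Add2,r4:Add1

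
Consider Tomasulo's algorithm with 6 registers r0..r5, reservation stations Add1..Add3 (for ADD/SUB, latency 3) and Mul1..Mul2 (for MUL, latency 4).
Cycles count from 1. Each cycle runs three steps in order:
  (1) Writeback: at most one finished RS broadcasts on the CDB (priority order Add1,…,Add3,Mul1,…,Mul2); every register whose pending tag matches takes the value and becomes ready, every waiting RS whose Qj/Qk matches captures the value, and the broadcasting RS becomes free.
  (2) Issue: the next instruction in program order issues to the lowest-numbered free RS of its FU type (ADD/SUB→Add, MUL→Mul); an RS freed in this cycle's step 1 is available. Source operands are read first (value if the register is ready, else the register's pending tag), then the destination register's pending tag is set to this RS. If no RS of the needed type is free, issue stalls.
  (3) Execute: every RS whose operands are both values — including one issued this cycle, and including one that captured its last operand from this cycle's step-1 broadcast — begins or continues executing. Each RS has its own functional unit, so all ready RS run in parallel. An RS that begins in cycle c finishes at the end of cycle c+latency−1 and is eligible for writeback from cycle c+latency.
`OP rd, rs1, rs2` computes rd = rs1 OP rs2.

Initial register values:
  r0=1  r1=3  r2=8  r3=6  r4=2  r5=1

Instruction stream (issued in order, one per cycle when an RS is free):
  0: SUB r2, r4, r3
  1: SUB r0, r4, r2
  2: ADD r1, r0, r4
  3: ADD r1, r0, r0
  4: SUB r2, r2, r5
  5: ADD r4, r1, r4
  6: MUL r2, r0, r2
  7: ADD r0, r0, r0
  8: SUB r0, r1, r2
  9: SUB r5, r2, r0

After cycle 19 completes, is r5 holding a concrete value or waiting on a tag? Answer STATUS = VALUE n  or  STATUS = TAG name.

STATUS = TAG Add3

cycle 1: issue SUB r2<-Add1 // r0:1,r1:3,r2:Add1,r3:6,r4:2,r5:1
cycle 2: issue SUB r0<-Add2 // r0:Add2,r1:3,r2:Add1,r3:6,r4:2,r5:1
cycle 3: issue ADD r1<-Add3 // r0:Add2,r1:Add3,r2:Add1,r3:6,r4:2,r5:1
cycle 4: CDB Add1=-4; issue ADD r1<-Add1 // r0:Add2,r1:Add1,r2:-4,r3:6,r4:2,r5:1
cycle 5: stall // r0:Add2,r1:Add1,r2:-4,r3:6,r4:2,r5:1
cycle 6: stall // r0:Add2,r1:Add1,r2:-4,r3:6,r4:2,r5:1
cycle 7: CDB Add2=6; issue SUB r2<-Add2 // r0:6,r1:Add1,r2:Add2,r3:6,r4:2,r5:1
cycle 8: stall // r0:6,r1:Add1,r2:Add2,r3:6,r4:2,r5:1
cycle 9: stall // r0:6,r1:Add1,r2:Add2,r3:6,r4:2,r5:1
cycle 10: CDB Add1=12; issue ADD r4<-Add1 // r0:6,r1:12,r2:Add2,r3:6,r4:Add1,r5:1
cycle 11: CDB Add2=-5; issue MUL r2<-Mul1 // r0:6,r1:12,r2:Mul1,r3:6,r4:Add1,r5:1
cycle 12: CDB Add3=8; issue ADD r0<-Add2 // r0:Add2,r1:12,r2:Mul1,r3:6,r4:Add1,r5:1
cycle 13: CDB Add1=14; issue SUB r0<-Add1 // r0:Add1,r1:12,r2:Mul1,r3:6,r4:14,r5:1
cycle 14: issue SUB r5<-Add3 // r0:Add1,r1:12,r2:Mul1,r3:6,r4:14,r5:Add3
cycle 15: CDB Add2=12 // r0:Add1,r1:12,r2:Mul1,r3:6,r4:14,r5:Add3
cycle 16: CDB Mul1=-30 // r0:Add1,r1:12,r2:-30,r3:6,r4:14,r5:Add3
cycle 17: - // r0:Add1,r1:12,r2:-30,r3:6,r4:14,r5:Add3
cycle 18: - // r0:Add1,r1:12,r2:-30,r3:6,r4:14,r5:Add3
cycle 19: CDB Add1=42 // r0:42,r1:12,r2:-30,r3:6,r4:14,r5:Add3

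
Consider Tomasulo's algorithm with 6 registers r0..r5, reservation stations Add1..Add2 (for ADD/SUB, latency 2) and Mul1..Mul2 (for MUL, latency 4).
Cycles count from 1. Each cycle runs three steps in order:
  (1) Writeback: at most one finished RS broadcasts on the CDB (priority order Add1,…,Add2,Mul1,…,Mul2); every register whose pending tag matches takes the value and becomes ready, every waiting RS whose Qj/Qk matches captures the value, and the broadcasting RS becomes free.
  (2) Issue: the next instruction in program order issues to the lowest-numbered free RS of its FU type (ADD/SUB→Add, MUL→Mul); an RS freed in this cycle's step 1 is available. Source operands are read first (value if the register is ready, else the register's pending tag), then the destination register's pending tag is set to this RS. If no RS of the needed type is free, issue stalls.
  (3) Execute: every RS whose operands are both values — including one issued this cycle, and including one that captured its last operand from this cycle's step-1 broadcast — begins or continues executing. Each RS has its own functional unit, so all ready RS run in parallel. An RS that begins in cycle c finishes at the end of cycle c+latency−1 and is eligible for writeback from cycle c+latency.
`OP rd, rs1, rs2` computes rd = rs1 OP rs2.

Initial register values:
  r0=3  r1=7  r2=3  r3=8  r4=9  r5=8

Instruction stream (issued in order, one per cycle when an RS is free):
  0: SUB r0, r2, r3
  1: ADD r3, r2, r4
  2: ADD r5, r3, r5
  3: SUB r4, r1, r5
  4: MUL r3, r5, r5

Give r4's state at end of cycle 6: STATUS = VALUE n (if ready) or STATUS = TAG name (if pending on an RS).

c1: issue SUB r0<-Add1 | r0:Add1,r1:7,r2:3,r3:8,r4:9,r5:8
c2: issue ADD r3<-Add2 | r0:Add1,r1:7,r2:3,r3:Add2,r4:9,r5:8
c3: CDB Add1=-5; issue ADD r5<-Add1 | r0:-5,r1:7,r2:3,r3:Add2,r4:9,r5:Add1
c4: CDB Add2=12; issue SUB r4<-Add2 | r0:-5,r1:7,r2:3,r3:12,r4:Add2,r5:Add1
c5: issue MUL r3<-Mul1 | r0:-5,r1:7,r2:3,r3:Mul1,r4:Add2,r5:Add1
c6: CDB Add1=20 | r0:-5,r1:7,r2:3,r3:Mul1,r4:Add2,r5:20

STATUS = TAG Add2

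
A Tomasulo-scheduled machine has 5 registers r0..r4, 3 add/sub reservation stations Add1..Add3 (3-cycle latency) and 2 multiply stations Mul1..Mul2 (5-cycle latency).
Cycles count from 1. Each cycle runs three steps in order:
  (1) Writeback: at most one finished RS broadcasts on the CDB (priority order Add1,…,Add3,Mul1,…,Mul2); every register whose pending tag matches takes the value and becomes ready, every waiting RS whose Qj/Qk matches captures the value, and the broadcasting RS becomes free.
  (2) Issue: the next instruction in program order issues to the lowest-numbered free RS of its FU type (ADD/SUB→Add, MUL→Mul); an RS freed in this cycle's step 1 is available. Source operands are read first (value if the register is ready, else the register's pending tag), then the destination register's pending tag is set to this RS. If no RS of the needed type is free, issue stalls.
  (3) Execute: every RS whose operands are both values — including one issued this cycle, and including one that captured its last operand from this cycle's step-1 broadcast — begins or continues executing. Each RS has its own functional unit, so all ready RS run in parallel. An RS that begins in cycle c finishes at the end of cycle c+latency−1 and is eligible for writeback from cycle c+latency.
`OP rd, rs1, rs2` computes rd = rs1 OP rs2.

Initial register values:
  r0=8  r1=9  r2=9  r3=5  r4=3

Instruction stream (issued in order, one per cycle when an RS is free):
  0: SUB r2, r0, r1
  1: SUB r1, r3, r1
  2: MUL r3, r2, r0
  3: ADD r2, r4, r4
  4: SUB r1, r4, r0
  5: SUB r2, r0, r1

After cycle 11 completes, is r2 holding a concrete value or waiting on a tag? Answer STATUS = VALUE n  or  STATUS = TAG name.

STATUS = VALUE 13

c1: issue SUB r2<-Add1 | r0:8,r1:9,r2:Add1,r3:5,r4:3
c2: issue SUB r1<-Add2 | r0:8,r1:Add2,r2:Add1,r3:5,r4:3
c3: issue MUL r3<-Mul1 | r0:8,r1:Add2,r2:Add1,r3:Mul1,r4:3
c4: CDB Add1=-1; issue ADD r2<-Add1 | r0:8,r1:Add2,r2:Add1,r3:Mul1,r4:3
c5: CDB Add2=-4; issue SUB r1<-Add2 | r0:8,r1:Add2,r2:Add1,r3:Mul1,r4:3
c6: issue SUB r2<-Add3 | r0:8,r1:Add2,r2:Add3,r3:Mul1,r4:3
c7: CDB Add1=6 | r0:8,r1:Add2,r2:Add3,r3:Mul1,r4:3
c8: CDB Add2=-5 | r0:8,r1:-5,r2:Add3,r3:Mul1,r4:3
c9: CDB Mul1=-8 | r0:8,r1:-5,r2:Add3,r3:-8,r4:3
c10: - | r0:8,r1:-5,r2:Add3,r3:-8,r4:3
c11: CDB Add3=13 | r0:8,r1:-5,r2:13,r3:-8,r4:3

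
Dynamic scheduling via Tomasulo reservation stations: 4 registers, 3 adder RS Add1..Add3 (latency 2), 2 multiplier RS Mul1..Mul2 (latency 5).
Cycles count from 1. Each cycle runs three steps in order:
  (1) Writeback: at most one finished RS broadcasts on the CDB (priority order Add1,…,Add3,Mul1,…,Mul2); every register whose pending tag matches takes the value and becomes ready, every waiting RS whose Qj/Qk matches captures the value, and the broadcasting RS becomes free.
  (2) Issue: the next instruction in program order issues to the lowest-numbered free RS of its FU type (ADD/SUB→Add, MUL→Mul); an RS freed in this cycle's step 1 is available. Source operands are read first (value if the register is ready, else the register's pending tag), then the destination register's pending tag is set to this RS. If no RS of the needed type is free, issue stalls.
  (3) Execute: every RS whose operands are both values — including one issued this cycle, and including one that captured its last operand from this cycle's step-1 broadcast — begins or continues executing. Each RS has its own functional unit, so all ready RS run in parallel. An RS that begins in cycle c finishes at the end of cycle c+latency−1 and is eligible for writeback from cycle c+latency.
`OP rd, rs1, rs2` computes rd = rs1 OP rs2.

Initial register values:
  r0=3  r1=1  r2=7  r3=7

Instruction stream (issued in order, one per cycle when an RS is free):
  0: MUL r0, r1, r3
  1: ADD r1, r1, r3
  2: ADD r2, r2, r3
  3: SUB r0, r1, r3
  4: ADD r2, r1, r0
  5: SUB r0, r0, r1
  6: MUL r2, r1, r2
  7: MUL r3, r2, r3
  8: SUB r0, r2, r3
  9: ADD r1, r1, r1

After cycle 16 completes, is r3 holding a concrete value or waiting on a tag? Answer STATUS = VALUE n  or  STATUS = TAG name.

STATUS = TAG Mul2

  c1: issue MUL r0<-Mul1  regs: r0:Mul1,r1:1,r2:7,r3:7
  c2: issue ADD r1<-Add1  regs: r0:Mul1,r1:Add1,r2:7,r3:7
  c3: issue ADD r2<-Add2  regs: r0:Mul1,r1:Add1,r2:Add2,r3:7
  c4: CDB Add1=8; issue SUB r0<-Add1  regs: r0:Add1,r1:8,r2:Add2,r3:7
  c5: CDB Add2=14; issue ADD r2<-Add2  regs: r0:Add1,r1:8,r2:Add2,r3:7
  c6: CDB Add1=1; issue SUB r0<-Add1  regs: r0:Add1,r1:8,r2:Add2,r3:7
  c7: CDB Mul1=7; issue MUL r2<-Mul1  regs: r0:Add1,r1:8,r2:Mul1,r3:7
  c8: CDB Add1=-7; issue MUL r3<-Mul2  regs: r0:-7,r1:8,r2:Mul1,r3:Mul2
  c9: CDB Add2=9; issue SUB r0<-Add1  regs: r0:Add1,r1:8,r2:Mul1,r3:Mul2
  c10: issue ADD r1<-Add2  regs: r0:Add1,r1:Add2,r2:Mul1,r3:Mul2
  c11: -  regs: r0:Add1,r1:Add2,r2:Mul1,r3:Mul2
  c12: CDB Add2=16  regs: r0:Add1,r1:16,r2:Mul1,r3:Mul2
  c13: -  regs: r0:Add1,r1:16,r2:Mul1,r3:Mul2
  c14: CDB Mul1=72  regs: r0:Add1,r1:16,r2:72,r3:Mul2
  c15: -  regs: r0:Add1,r1:16,r2:72,r3:Mul2
  c16: -  regs: r0:Add1,r1:16,r2:72,r3:Mul2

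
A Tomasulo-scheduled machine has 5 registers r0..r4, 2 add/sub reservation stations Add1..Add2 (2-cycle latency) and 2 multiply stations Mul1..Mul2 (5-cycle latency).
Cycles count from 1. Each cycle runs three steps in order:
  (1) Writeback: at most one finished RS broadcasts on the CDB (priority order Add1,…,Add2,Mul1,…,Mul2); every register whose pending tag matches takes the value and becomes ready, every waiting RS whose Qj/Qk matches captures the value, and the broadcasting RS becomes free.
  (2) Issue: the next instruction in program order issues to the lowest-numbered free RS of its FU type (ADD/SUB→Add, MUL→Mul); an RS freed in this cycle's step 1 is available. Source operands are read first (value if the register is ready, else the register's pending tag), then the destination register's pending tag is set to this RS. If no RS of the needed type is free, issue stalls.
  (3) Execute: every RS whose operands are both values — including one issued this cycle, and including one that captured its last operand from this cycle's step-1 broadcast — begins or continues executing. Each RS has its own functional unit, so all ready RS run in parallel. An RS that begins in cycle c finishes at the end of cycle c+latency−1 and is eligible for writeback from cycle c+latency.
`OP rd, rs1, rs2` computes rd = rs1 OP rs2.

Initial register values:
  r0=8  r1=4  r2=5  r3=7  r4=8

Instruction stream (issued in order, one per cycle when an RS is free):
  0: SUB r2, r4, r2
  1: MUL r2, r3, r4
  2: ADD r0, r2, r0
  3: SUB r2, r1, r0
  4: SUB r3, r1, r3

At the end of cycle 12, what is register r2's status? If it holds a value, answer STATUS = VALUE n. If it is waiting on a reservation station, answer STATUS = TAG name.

STATUS = VALUE -60

c1: issue SUB r2<-Add1 | r0:8,r1:4,r2:Add1,r3:7,r4:8
c2: issue MUL r2<-Mul1 | r0:8,r1:4,r2:Mul1,r3:7,r4:8
c3: CDB Add1=3; issue ADD r0<-Add1 | r0:Add1,r1:4,r2:Mul1,r3:7,r4:8
c4: issue SUB r2<-Add2 | r0:Add1,r1:4,r2:Add2,r3:7,r4:8
c5: stall | r0:Add1,r1:4,r2:Add2,r3:7,r4:8
c6: stall | r0:Add1,r1:4,r2:Add2,r3:7,r4:8
c7: CDB Mul1=56; stall | r0:Add1,r1:4,r2:Add2,r3:7,r4:8
c8: stall | r0:Add1,r1:4,r2:Add2,r3:7,r4:8
c9: CDB Add1=64; issue SUB r3<-Add1 | r0:64,r1:4,r2:Add2,r3:Add1,r4:8
c10: - | r0:64,r1:4,r2:Add2,r3:Add1,r4:8
c11: CDB Add1=-3 | r0:64,r1:4,r2:Add2,r3:-3,r4:8
c12: CDB Add2=-60 | r0:64,r1:4,r2:-60,r3:-3,r4:8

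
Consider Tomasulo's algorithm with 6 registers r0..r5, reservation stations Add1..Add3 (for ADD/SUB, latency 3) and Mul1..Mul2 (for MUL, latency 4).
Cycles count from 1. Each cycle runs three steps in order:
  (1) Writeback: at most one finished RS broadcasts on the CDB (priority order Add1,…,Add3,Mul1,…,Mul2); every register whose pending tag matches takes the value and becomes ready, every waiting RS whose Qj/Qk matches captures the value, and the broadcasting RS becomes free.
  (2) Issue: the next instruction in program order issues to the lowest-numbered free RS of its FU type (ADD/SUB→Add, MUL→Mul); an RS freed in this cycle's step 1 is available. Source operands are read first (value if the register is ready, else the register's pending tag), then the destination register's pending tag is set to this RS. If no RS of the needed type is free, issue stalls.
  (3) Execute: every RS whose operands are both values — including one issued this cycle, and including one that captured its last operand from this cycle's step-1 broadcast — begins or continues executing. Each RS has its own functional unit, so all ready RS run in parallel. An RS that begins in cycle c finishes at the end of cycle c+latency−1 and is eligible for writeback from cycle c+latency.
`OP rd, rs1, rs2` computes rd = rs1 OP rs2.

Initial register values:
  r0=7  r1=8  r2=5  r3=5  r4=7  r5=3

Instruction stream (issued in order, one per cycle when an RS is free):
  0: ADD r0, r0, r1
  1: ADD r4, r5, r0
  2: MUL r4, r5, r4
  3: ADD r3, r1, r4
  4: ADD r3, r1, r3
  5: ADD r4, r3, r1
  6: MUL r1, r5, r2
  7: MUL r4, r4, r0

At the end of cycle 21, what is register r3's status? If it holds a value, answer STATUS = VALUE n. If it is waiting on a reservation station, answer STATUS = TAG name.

STATUS = VALUE 70

c1: issue ADD r0<-Add1 | r0:Add1,r1:8,r2:5,r3:5,r4:7,r5:3
c2: issue ADD r4<-Add2 | r0:Add1,r1:8,r2:5,r3:5,r4:Add2,r5:3
c3: issue MUL r4<-Mul1 | r0:Add1,r1:8,r2:5,r3:5,r4:Mul1,r5:3
c4: CDB Add1=15; issue ADD r3<-Add1 | r0:15,r1:8,r2:5,r3:Add1,r4:Mul1,r5:3
c5: issue ADD r3<-Add3 | r0:15,r1:8,r2:5,r3:Add3,r4:Mul1,r5:3
c6: stall | r0:15,r1:8,r2:5,r3:Add3,r4:Mul1,r5:3
c7: CDB Add2=18; issue ADD r4<-Add2 | r0:15,r1:8,r2:5,r3:Add3,r4:Add2,r5:3
c8: issue MUL r1<-Mul2 | r0:15,r1:Mul2,r2:5,r3:Add3,r4:Add2,r5:3
c9: stall | r0:15,r1:Mul2,r2:5,r3:Add3,r4:Add2,r5:3
c10: stall | r0:15,r1:Mul2,r2:5,r3:Add3,r4:Add2,r5:3
c11: CDB Mul1=54; issue MUL r4<-Mul1 | r0:15,r1:Mul2,r2:5,r3:Add3,r4:Mul1,r5:3
c12: CDB Mul2=15 | r0:15,r1:15,r2:5,r3:Add3,r4:Mul1,r5:3
c13: - | r0:15,r1:15,r2:5,r3:Add3,r4:Mul1,r5:3
c14: CDB Add1=62 | r0:15,r1:15,r2:5,r3:Add3,r4:Mul1,r5:3
c15: - | r0:15,r1:15,r2:5,r3:Add3,r4:Mul1,r5:3
c16: - | r0:15,r1:15,r2:5,r3:Add3,r4:Mul1,r5:3
c17: CDB Add3=70 | r0:15,r1:15,r2:5,r3:70,r4:Mul1,r5:3
c18: - | r0:15,r1:15,r2:5,r3:70,r4:Mul1,r5:3
c19: - | r0:15,r1:15,r2:5,r3:70,r4:Mul1,r5:3
c20: CDB Add2=78 | r0:15,r1:15,r2:5,r3:70,r4:Mul1,r5:3
c21: - | r0:15,r1:15,r2:5,r3:70,r4:Mul1,r5:3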